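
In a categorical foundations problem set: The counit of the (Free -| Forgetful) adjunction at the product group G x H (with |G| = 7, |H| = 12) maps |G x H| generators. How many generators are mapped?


The counit epsilon_K: F(U(K)) -> K of the Free-Forgetful adjunction
maps |K| generators of F(U(K)) into K. For K = G x H (the product group),
|G x H| = |G| * |H|.
Total generators mapped = 7 * 12 = 84.

84


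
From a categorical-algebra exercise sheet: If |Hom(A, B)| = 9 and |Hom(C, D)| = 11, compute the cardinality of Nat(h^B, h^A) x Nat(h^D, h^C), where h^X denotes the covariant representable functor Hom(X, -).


By the Yoneda lemma, Nat(h^B, h^A) is isomorphic to Hom(A, B),
so |Nat(h^B, h^A)| = |Hom(A, B)| and |Nat(h^D, h^C)| = |Hom(C, D)|.
|Hom(A, B)| = 9, |Hom(C, D)| = 11.
|Nat(h^B, h^A) x Nat(h^D, h^C)| = 9 * 11 = 99

99


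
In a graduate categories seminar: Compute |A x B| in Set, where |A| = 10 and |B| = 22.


In Set, the product A x B is the Cartesian product.
By the universal property, |A x B| = |A| * |B|.
|A x B| = 10 * 22 = 220

220


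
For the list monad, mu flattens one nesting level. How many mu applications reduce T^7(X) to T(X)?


Each application of mu: T^2 -> T removes one layer of nesting.
Starting at depth 7 (i.e., T^7(X)), we need to reach T(X).
Number of mu applications = 7 - 1 = 6

6


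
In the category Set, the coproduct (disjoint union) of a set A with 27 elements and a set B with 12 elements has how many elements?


In Set, the coproduct A + B is the disjoint union.
|A + B| = |A| + |B| = 27 + 12 = 39

39


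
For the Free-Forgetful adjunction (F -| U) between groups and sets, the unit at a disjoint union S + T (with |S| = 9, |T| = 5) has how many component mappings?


The unit eta_X: X -> U(F(X)) of the Free-Forgetful adjunction
maps each element of X to a generator of F(X). For X = S + T (disjoint
union in Set), |S + T| = |S| + |T|.
Total mappings = 9 + 5 = 14.

14


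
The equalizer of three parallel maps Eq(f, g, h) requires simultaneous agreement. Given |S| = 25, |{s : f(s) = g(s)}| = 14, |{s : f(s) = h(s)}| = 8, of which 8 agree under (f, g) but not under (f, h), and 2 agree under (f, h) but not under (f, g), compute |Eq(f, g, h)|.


Eq(f, g, h) is the triple-agreement set: points in S where all three
maps take the same value. Using inclusion-exclusion on the pairwise data:
Pair (f, g) agrees on 14 points; pair (f, h) on 8 points.
Points agreeing under (f, g) but not (f, h) = 8; under (f, h) but not (f, g) = 2.
Triple-agreement = agreement-in-(f, g) minus points that agree under (f, g) but not (f, h):
|Eq(f, g, h)| = 14 - 8 = 6
(cross-check via (f, h): 8 - 2 = 6.)

6


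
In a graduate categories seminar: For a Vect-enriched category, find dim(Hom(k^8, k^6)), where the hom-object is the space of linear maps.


In Vect-enriched categories, Hom(k^n, k^m) is the space of m x n matrices.
dim(Hom(k^8, k^6)) = 6 * 8 = 48

48


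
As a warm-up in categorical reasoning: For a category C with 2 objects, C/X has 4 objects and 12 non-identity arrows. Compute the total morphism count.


In the slice category C/X, objects are morphisms to X.
Identity morphisms: 4 (one per object of C/X).
Non-identity morphisms: 12.
Total = 4 + 12 = 16

16


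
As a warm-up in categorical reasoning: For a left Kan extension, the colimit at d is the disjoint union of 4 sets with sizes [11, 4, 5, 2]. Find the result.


Pointwise, the left Kan extension (Lan_F H)(d) is the colimit, indexed
by the comma category (F downarrow d), of H composed with the
projection (F downarrow d) -> C. Here that colimit is given
as a coproduct (disjoint union) of sets, so its cardinality is the
sum of the sizes of the summands.
Coproduct of sets with sizes: 11 + 4 + 5 + 2
= 22

22


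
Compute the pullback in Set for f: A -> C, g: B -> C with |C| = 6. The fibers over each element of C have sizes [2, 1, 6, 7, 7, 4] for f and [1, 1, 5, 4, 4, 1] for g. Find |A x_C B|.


The pullback A x_C B consists of pairs (a, b) with f(a) = g(b).
For each element c in C, the fiber product has |f^-1(c)| * |g^-1(c)| elements.
Summing over C: 2 * 1 + 1 * 1 + 6 * 5 + 7 * 4 + 7 * 4 + 4 * 1
= 2 + 1 + 30 + 28 + 28 + 4 = 93

93


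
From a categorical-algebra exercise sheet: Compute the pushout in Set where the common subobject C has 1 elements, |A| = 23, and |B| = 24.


The pushout A +_C B identifies the images of C in A and B.
|A +_C B| = |A| + |B| - |C| (for injections).
= 23 + 24 - 1 = 46

46


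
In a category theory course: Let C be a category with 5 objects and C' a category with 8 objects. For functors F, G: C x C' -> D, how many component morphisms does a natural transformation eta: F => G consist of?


A natural transformation eta: F => G assigns one component morphism per
object of the domain category.
The domain is the product category C x C', so
|Ob(C x C')| = |Ob(C)| * |Ob(C')| = 5 * 8 = 40.
Therefore eta has 40 component morphisms.

40


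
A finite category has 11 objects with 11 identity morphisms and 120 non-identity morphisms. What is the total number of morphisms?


Each object has an identity morphism, giving 11 identities.
Adding the 120 non-identity morphisms:
Total = 11 + 120 = 131

131


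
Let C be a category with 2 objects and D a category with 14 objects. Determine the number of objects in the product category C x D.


The product category C x D has objects that are pairs (c, d).
Number of pairs = |Ob(C)| * |Ob(D)| = 2 * 14 = 28

28


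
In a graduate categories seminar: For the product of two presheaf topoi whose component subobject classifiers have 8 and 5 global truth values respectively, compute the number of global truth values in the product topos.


In a product of presheaf topoi E_1 x E_2, the subobject classifier
is Omega = Omega_1 x Omega_2 (componentwise), so
|Omega(top)| = |Omega_1(top_1)| * |Omega_2(top_2)|.
= 8 * 5 = 40.

40


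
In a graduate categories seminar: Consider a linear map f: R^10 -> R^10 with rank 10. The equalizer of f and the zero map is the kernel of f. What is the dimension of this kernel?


The equalizer of f and the zero map is ker(f).
By the rank-nullity theorem: dim(ker(f)) = dim(domain) - rank(f).
dim(ker(f)) = 10 - 10 = 0

0


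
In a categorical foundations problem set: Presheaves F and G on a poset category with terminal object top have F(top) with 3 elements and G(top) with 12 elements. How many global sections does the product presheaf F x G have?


Global sections of a presheaf on a poset with terminal top satisfy
Gamma(H) ~ H(top). Presheaves admit pointwise products, so
(F x G)(top) = F(top) x G(top) (Cartesian product).
|Gamma(F x G)| = |F(top)| * |G(top)| = 3 * 12 = 36.

36


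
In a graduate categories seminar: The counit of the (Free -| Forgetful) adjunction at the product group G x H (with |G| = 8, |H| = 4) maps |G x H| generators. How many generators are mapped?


The counit epsilon_K: F(U(K)) -> K of the Free-Forgetful adjunction
maps |K| generators of F(U(K)) into K. For K = G x H (the product group),
|G x H| = |G| * |H|.
Total generators mapped = 8 * 4 = 32.

32


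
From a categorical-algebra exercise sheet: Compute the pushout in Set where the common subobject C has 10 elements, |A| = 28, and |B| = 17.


The pushout A +_C B identifies the images of C in A and B.
|A +_C B| = |A| + |B| - |C| (for injections).
= 28 + 17 - 10 = 35

35


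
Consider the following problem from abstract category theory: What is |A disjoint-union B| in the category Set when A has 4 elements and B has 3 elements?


In Set, the coproduct A + B is the disjoint union.
|A + B| = |A| + |B| = 4 + 3 = 7

7


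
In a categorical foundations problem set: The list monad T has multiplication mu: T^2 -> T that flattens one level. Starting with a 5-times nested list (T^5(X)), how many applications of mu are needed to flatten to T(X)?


Each application of mu: T^2 -> T removes one layer of nesting.
Starting at depth 5 (i.e., T^5(X)), we need to reach T(X).
Number of mu applications = 5 - 1 = 4

4


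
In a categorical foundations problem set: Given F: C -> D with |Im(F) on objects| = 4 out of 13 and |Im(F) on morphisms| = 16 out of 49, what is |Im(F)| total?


The image of F consists of distinct objects and distinct morphisms.
|Im(F)| on objects = 4
|Im(F)| on morphisms = 16
Total image cardinality = 4 + 16 = 20

20


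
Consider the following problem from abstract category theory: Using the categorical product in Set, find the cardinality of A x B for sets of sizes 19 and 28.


In Set, the product A x B is the Cartesian product.
By the universal property, |A x B| = |A| * |B|.
|A x B| = 19 * 28 = 532

532


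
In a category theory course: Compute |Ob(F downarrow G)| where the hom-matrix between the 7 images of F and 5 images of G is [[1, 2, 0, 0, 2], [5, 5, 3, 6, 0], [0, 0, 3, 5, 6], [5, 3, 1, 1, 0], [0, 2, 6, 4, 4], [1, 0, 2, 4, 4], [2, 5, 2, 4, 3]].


Objects of (F downarrow G) are triples (a, b, h: F(a)->G(b)).
The count equals the sum of all entries in the hom-matrix.
sum(row 0) = 5
sum(row 1) = 19
sum(row 2) = 14
sum(row 3) = 10
sum(row 4) = 16
sum(row 5) = 11
sum(row 6) = 16
Grand total = 91

91


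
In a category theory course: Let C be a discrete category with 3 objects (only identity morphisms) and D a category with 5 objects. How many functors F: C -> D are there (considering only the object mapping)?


A functor from a discrete category C to D is determined by
where each object maps. Each of the 3 objects of C can map
to any of the 5 objects of D independently.
Number of functors = 5^3 = 125

125


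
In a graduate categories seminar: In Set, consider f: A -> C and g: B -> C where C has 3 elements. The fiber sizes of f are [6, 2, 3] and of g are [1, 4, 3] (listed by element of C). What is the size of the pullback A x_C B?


The pullback A x_C B consists of pairs (a, b) with f(a) = g(b).
For each element c in C, the fiber product has |f^-1(c)| * |g^-1(c)| elements.
Summing over C: 6 * 1 + 2 * 4 + 3 * 3
= 6 + 8 + 9 = 23

23


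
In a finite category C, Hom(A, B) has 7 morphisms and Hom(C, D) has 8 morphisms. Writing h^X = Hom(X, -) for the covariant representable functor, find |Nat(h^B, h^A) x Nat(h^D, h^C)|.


By the Yoneda lemma, Nat(h^B, h^A) is isomorphic to Hom(A, B),
so |Nat(h^B, h^A)| = |Hom(A, B)| and |Nat(h^D, h^C)| = |Hom(C, D)|.
|Hom(A, B)| = 7, |Hom(C, D)| = 8.
|Nat(h^B, h^A) x Nat(h^D, h^C)| = 7 * 8 = 56

56


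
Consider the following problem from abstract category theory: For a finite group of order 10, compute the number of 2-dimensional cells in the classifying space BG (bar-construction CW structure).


In the bar-construction CW model of BG, the n-cells are indexed by
n-tuples [g_1|...|g_n] of non-identity elements of G (degenerate
simplices with some g_i = e do not contribute cells), so there are
(|G| - 1)^n n-cells.
For dim = 2 with |G| = 10:
cells = (10 - 1)^2 = 9^2 = 81

81


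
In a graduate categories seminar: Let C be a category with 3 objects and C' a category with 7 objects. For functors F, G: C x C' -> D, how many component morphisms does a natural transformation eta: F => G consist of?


A natural transformation eta: F => G assigns one component morphism per
object of the domain category.
The domain is the product category C x C', so
|Ob(C x C')| = |Ob(C)| * |Ob(C')| = 3 * 7 = 21.
Therefore eta has 21 component morphisms.

21


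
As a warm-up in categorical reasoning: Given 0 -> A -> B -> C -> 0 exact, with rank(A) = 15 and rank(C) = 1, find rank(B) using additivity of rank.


For a short exact sequence 0 -> A -> B -> C -> 0,
rank is additive: rank(B) = rank(A) + rank(C).
rank(B) = 15 + 1 = 16

16


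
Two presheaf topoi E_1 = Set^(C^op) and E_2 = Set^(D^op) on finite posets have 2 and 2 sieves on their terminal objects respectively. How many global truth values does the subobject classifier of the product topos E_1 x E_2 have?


In a product of presheaf topoi E_1 x E_2, the subobject classifier
is Omega = Omega_1 x Omega_2 (componentwise), so
|Omega(top)| = |Omega_1(top_1)| * |Omega_2(top_2)|.
= 2 * 2 = 4.

4


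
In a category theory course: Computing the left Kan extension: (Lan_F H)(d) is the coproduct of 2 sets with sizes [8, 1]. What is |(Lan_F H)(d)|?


Pointwise, the left Kan extension (Lan_F H)(d) is the colimit, indexed
by the comma category (F downarrow d), of H composed with the
projection (F downarrow d) -> C. Here that colimit is given
as a coproduct (disjoint union) of sets, so its cardinality is the
sum of the sizes of the summands.
Coproduct of sets with sizes: 8 + 1
= 9

9


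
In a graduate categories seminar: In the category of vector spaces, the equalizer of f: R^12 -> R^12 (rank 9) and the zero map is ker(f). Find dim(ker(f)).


The equalizer of f and the zero map is ker(f).
By the rank-nullity theorem: dim(ker(f)) = dim(domain) - rank(f).
dim(ker(f)) = 12 - 9 = 3

3


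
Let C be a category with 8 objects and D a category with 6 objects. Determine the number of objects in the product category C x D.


The product category C x D has objects that are pairs (c, d).
Number of pairs = |Ob(C)| * |Ob(D)| = 8 * 6 = 48

48


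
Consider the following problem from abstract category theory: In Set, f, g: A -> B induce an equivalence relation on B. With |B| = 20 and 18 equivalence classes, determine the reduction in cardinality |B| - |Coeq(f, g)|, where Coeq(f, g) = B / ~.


The coequalizer Coeq(f, g) = B / ~ has one element per equivalence class.
|B| = 20, |Coeq(f, g)| = 18.
|B| - |Coeq(f, g)| = 20 - 18 = 2.

2


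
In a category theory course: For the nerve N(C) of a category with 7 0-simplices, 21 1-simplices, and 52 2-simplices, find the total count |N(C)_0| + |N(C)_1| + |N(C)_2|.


The 2-skeleton of the nerve N(C) consists of simplices in dimensions 0, 1, 2:
  |N(C)_0| = 7 (objects)
  |N(C)_1| = 21 (morphisms)
  |N(C)_2| = 52 (composable pairs)
Total = 7 + 21 + 52 = 80

80


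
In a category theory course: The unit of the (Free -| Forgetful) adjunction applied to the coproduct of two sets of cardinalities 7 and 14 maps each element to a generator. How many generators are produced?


The unit eta_X: X -> U(F(X)) of the Free-Forgetful adjunction
maps each element of X to a generator of F(X). For X = S + T (disjoint
union in Set), |S + T| = |S| + |T|.
Total mappings = 7 + 14 = 21.

21


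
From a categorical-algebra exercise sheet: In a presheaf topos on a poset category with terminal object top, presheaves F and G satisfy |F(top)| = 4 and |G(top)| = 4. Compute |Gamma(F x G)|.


Global sections of a presheaf on a poset with terminal top satisfy
Gamma(H) ~ H(top). Presheaves admit pointwise products, so
(F x G)(top) = F(top) x G(top) (Cartesian product).
|Gamma(F x G)| = |F(top)| * |G(top)| = 4 * 4 = 16.

16


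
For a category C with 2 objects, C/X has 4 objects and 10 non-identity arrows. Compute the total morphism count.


In the slice category C/X, objects are morphisms to X.
Identity morphisms: 4 (one per object of C/X).
Non-identity morphisms: 10.
Total = 4 + 10 = 14

14


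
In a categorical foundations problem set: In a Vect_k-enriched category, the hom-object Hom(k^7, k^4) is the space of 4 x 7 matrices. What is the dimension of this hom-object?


In Vect-enriched categories, Hom(k^n, k^m) is the space of m x n matrices.
dim(Hom(k^7, k^4)) = 4 * 7 = 28

28


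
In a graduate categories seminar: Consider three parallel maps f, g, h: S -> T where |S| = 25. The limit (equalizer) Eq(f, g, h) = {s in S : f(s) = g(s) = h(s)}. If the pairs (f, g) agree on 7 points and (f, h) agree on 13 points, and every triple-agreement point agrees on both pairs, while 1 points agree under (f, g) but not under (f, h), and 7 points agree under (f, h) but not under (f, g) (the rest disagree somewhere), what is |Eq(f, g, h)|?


Eq(f, g, h) is the triple-agreement set: points in S where all three
maps take the same value. Using inclusion-exclusion on the pairwise data:
Pair (f, g) agrees on 7 points; pair (f, h) on 13 points.
Points agreeing under (f, g) but not (f, h) = 1; under (f, h) but not (f, g) = 7.
Triple-agreement = agreement-in-(f, g) minus points that agree under (f, g) but not (f, h):
|Eq(f, g, h)| = 7 - 1 = 6
(cross-check via (f, h): 13 - 7 = 6.)

6


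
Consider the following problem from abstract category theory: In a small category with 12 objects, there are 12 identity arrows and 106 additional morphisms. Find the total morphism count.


Each object has an identity morphism, giving 12 identities.
Adding the 106 non-identity morphisms:
Total = 12 + 106 = 118

118


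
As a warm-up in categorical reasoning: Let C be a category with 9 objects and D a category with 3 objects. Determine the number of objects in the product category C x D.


The product category C x D has objects that are pairs (c, d).
Number of pairs = |Ob(C)| * |Ob(D)| = 9 * 3 = 27

27


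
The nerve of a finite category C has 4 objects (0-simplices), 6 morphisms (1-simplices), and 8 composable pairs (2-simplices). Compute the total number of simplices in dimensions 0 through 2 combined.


The 2-skeleton of the nerve N(C) consists of simplices in dimensions 0, 1, 2:
  |N(C)_0| = 4 (objects)
  |N(C)_1| = 6 (morphisms)
  |N(C)_2| = 8 (composable pairs)
Total = 4 + 6 + 8 = 18

18


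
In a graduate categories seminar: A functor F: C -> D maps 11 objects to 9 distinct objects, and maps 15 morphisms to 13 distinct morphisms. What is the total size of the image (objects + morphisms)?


The image of F consists of distinct objects and distinct morphisms.
|Im(F)| on objects = 9
|Im(F)| on morphisms = 13
Total image cardinality = 9 + 13 = 22

22


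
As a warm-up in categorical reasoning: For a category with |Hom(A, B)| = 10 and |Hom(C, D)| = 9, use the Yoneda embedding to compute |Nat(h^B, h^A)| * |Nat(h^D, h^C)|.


By the Yoneda lemma, Nat(h^B, h^A) is isomorphic to Hom(A, B),
so |Nat(h^B, h^A)| = |Hom(A, B)| and |Nat(h^D, h^C)| = |Hom(C, D)|.
|Hom(A, B)| = 10, |Hom(C, D)| = 9.
|Nat(h^B, h^A) x Nat(h^D, h^C)| = 10 * 9 = 90

90


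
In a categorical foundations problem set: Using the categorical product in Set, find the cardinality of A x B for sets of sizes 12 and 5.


In Set, the product A x B is the Cartesian product.
By the universal property, |A x B| = |A| * |B|.
|A x B| = 12 * 5 = 60

60


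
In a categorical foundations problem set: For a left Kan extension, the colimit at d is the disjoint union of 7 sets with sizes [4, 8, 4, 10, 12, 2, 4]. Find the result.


Pointwise, the left Kan extension (Lan_F H)(d) is the colimit, indexed
by the comma category (F downarrow d), of H composed with the
projection (F downarrow d) -> C. Here that colimit is given
as a coproduct (disjoint union) of sets, so its cardinality is the
sum of the sizes of the summands.
Coproduct of sets with sizes: 4 + 8 + 4 + 10 + 12 + 2 + 4
= 44

44


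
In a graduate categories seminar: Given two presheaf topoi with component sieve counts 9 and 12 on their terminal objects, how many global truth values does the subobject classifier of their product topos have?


In a product of presheaf topoi E_1 x E_2, the subobject classifier
is Omega = Omega_1 x Omega_2 (componentwise), so
|Omega(top)| = |Omega_1(top_1)| * |Omega_2(top_2)|.
= 9 * 12 = 108.

108


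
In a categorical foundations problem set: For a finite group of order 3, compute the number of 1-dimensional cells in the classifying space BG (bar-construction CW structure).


In the bar-construction CW model of BG, the n-cells are indexed by
n-tuples [g_1|...|g_n] of non-identity elements of G (degenerate
simplices with some g_i = e do not contribute cells), so there are
(|G| - 1)^n n-cells.
For dim = 1 with |G| = 3:
cells = (3 - 1)^1 = 2^1 = 2

2


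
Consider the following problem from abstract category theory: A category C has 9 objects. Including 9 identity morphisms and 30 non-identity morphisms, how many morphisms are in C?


Each object has an identity morphism, giving 9 identities.
Adding the 30 non-identity morphisms:
Total = 9 + 30 = 39

39


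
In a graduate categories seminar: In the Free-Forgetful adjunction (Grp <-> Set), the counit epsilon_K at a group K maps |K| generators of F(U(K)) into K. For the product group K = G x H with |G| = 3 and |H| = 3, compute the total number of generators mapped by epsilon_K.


The counit epsilon_K: F(U(K)) -> K of the Free-Forgetful adjunction
maps |K| generators of F(U(K)) into K. For K = G x H (the product group),
|G x H| = |G| * |H|.
Total generators mapped = 3 * 3 = 9.

9


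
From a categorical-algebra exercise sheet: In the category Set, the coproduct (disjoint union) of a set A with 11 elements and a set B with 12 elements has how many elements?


In Set, the coproduct A + B is the disjoint union.
|A + B| = |A| + |B| = 11 + 12 = 23

23


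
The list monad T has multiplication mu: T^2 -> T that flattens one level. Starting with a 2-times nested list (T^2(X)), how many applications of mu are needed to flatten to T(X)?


Each application of mu: T^2 -> T removes one layer of nesting.
Starting at depth 2 (i.e., T^2(X)), we need to reach T(X).
Number of mu applications = 2 - 1 = 1

1


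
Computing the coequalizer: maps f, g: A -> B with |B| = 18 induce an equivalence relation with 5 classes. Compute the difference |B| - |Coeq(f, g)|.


The coequalizer Coeq(f, g) = B / ~ has one element per equivalence class.
|B| = 18, |Coeq(f, g)| = 5.
|B| - |Coeq(f, g)| = 18 - 5 = 13.

13


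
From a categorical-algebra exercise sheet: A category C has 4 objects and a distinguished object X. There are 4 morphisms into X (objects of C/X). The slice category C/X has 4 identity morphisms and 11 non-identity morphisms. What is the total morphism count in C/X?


In the slice category C/X, objects are morphisms to X.
Identity morphisms: 4 (one per object of C/X).
Non-identity morphisms: 11.
Total = 4 + 11 = 15

15


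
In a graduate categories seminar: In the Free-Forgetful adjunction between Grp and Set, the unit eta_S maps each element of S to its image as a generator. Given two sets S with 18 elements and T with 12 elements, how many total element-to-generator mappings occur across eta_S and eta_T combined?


The unit eta_X: X -> U(F(X)) of the Free-Forgetful adjunction
maps each element of X to a generator of F(X). For X = S + T (disjoint
union in Set), |S + T| = |S| + |T|.
Total mappings = 18 + 12 = 30.

30


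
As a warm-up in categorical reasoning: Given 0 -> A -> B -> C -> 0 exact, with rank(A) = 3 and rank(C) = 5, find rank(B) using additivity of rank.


For a short exact sequence 0 -> A -> B -> C -> 0,
rank is additive: rank(B) = rank(A) + rank(C).
rank(B) = 3 + 5 = 8

8


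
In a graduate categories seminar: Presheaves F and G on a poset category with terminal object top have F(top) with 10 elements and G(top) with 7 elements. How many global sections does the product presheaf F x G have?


Global sections of a presheaf on a poset with terminal top satisfy
Gamma(H) ~ H(top). Presheaves admit pointwise products, so
(F x G)(top) = F(top) x G(top) (Cartesian product).
|Gamma(F x G)| = |F(top)| * |G(top)| = 10 * 7 = 70.

70


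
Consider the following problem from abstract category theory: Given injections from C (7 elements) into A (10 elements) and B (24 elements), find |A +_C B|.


The pushout A +_C B identifies the images of C in A and B.
|A +_C B| = |A| + |B| - |C| (for injections).
= 10 + 24 - 7 = 27

27


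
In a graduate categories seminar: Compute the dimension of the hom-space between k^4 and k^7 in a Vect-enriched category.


In Vect-enriched categories, Hom(k^n, k^m) is the space of m x n matrices.
dim(Hom(k^4, k^7)) = 7 * 4 = 28

28


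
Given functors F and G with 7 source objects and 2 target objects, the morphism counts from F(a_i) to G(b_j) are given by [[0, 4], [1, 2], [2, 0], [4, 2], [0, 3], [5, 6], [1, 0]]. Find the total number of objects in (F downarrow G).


Objects of (F downarrow G) are triples (a, b, h: F(a)->G(b)).
The count equals the sum of all entries in the hom-matrix.
sum(row 0) = 4
sum(row 1) = 3
sum(row 2) = 2
sum(row 3) = 6
sum(row 4) = 3
sum(row 5) = 11
sum(row 6) = 1
Grand total = 30

30


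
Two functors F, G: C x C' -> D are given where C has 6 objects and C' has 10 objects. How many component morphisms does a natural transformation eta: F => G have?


A natural transformation eta: F => G assigns one component morphism per
object of the domain category.
The domain is the product category C x C', so
|Ob(C x C')| = |Ob(C)| * |Ob(C')| = 6 * 10 = 60.
Therefore eta has 60 component morphisms.

60


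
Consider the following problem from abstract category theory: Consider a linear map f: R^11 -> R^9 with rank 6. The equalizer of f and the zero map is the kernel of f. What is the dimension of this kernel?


The equalizer of f and the zero map is ker(f).
By the rank-nullity theorem: dim(ker(f)) = dim(domain) - rank(f).
dim(ker(f)) = 11 - 6 = 5

5


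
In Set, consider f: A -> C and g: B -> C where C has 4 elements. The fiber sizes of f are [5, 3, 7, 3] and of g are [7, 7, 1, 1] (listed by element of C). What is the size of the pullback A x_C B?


The pullback A x_C B consists of pairs (a, b) with f(a) = g(b).
For each element c in C, the fiber product has |f^-1(c)| * |g^-1(c)| elements.
Summing over C: 5 * 7 + 3 * 7 + 7 * 1 + 3 * 1
= 35 + 21 + 7 + 3 = 66

66


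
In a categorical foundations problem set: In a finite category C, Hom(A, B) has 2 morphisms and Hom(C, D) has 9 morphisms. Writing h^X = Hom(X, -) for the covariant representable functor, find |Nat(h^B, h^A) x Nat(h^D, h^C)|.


By the Yoneda lemma, Nat(h^B, h^A) is isomorphic to Hom(A, B),
so |Nat(h^B, h^A)| = |Hom(A, B)| and |Nat(h^D, h^C)| = |Hom(C, D)|.
|Hom(A, B)| = 2, |Hom(C, D)| = 9.
|Nat(h^B, h^A) x Nat(h^D, h^C)| = 2 * 9 = 18

18


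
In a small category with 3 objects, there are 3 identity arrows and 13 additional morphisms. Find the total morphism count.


Each object has an identity morphism, giving 3 identities.
Adding the 13 non-identity morphisms:
Total = 3 + 13 = 16

16


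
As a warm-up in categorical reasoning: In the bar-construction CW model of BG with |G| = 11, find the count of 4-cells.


In the bar-construction CW model of BG, the n-cells are indexed by
n-tuples [g_1|...|g_n] of non-identity elements of G (degenerate
simplices with some g_i = e do not contribute cells), so there are
(|G| - 1)^n n-cells.
For dim = 4 with |G| = 11:
cells = (11 - 1)^4 = 10^4 = 10000

10000


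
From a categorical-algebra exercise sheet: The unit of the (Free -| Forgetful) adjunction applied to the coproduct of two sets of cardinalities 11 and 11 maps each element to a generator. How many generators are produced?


The unit eta_X: X -> U(F(X)) of the Free-Forgetful adjunction
maps each element of X to a generator of F(X). For X = S + T (disjoint
union in Set), |S + T| = |S| + |T|.
Total mappings = 11 + 11 = 22.

22


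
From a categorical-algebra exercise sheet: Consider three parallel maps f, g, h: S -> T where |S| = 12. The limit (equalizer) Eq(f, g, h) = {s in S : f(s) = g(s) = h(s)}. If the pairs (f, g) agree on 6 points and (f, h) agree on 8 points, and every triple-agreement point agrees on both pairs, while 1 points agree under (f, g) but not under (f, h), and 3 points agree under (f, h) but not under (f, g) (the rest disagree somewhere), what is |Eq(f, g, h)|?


Eq(f, g, h) is the triple-agreement set: points in S where all three
maps take the same value. Using inclusion-exclusion on the pairwise data:
Pair (f, g) agrees on 6 points; pair (f, h) on 8 points.
Points agreeing under (f, g) but not (f, h) = 1; under (f, h) but not (f, g) = 3.
Triple-agreement = agreement-in-(f, g) minus points that agree under (f, g) but not (f, h):
|Eq(f, g, h)| = 6 - 1 = 5
(cross-check via (f, h): 8 - 3 = 5.)

5


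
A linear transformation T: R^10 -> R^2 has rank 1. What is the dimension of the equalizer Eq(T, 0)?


The equalizer of f and the zero map is ker(f).
By the rank-nullity theorem: dim(ker(f)) = dim(domain) - rank(f).
dim(ker(f)) = 10 - 1 = 9

9


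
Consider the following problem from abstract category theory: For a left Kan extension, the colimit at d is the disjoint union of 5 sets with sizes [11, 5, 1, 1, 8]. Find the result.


Pointwise, the left Kan extension (Lan_F H)(d) is the colimit, indexed
by the comma category (F downarrow d), of H composed with the
projection (F downarrow d) -> C. Here that colimit is given
as a coproduct (disjoint union) of sets, so its cardinality is the
sum of the sizes of the summands.
Coproduct of sets with sizes: 11 + 5 + 1 + 1 + 8
= 26

26


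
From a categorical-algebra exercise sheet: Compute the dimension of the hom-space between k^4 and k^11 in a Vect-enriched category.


In Vect-enriched categories, Hom(k^n, k^m) is the space of m x n matrices.
dim(Hom(k^4, k^11)) = 11 * 4 = 44

44


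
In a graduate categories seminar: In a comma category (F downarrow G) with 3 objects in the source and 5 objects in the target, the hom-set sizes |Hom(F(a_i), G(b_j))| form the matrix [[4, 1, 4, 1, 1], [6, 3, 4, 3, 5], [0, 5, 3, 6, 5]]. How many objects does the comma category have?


Objects of (F downarrow G) are triples (a, b, h: F(a)->G(b)).
The count equals the sum of all entries in the hom-matrix.
sum(row 0) = 11
sum(row 1) = 21
sum(row 2) = 19
Grand total = 51

51


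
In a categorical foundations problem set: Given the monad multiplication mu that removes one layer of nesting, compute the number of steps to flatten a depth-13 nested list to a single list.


Each application of mu: T^2 -> T removes one layer of nesting.
Starting at depth 13 (i.e., T^13(X)), we need to reach T(X).
Number of mu applications = 13 - 1 = 12

12


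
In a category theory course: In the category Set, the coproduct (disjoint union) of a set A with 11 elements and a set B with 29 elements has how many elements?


In Set, the coproduct A + B is the disjoint union.
|A + B| = |A| + |B| = 11 + 29 = 40

40


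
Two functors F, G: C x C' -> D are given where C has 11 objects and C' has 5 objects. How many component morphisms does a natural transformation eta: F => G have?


A natural transformation eta: F => G assigns one component morphism per
object of the domain category.
The domain is the product category C x C', so
|Ob(C x C')| = |Ob(C)| * |Ob(C')| = 11 * 5 = 55.
Therefore eta has 55 component morphisms.

55


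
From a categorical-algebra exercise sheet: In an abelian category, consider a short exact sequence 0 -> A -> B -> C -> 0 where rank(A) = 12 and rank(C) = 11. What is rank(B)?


For a short exact sequence 0 -> A -> B -> C -> 0,
rank is additive: rank(B) = rank(A) + rank(C).
rank(B) = 12 + 11 = 23

23


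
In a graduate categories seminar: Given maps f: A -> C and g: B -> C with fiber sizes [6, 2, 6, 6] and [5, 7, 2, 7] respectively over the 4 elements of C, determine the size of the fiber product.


The pullback A x_C B consists of pairs (a, b) with f(a) = g(b).
For each element c in C, the fiber product has |f^-1(c)| * |g^-1(c)| elements.
Summing over C: 6 * 5 + 2 * 7 + 6 * 2 + 6 * 7
= 30 + 14 + 12 + 42 = 98

98


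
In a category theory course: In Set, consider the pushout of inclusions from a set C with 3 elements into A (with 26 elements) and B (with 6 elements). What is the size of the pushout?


The pushout A +_C B identifies the images of C in A and B.
|A +_C B| = |A| + |B| - |C| (for injections).
= 26 + 6 - 3 = 29

29


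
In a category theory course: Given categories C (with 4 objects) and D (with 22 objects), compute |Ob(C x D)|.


The product category C x D has objects that are pairs (c, d).
Number of pairs = |Ob(C)| * |Ob(D)| = 4 * 22 = 88

88


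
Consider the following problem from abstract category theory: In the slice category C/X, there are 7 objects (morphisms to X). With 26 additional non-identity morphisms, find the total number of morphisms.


In the slice category C/X, objects are morphisms to X.
Identity morphisms: 7 (one per object of C/X).
Non-identity morphisms: 26.
Total = 7 + 26 = 33

33


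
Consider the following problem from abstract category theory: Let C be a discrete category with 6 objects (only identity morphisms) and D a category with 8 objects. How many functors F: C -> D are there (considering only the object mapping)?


A functor from a discrete category C to D is determined by
where each object maps. Each of the 6 objects of C can map
to any of the 8 objects of D independently.
Number of functors = 8^6 = 262144

262144


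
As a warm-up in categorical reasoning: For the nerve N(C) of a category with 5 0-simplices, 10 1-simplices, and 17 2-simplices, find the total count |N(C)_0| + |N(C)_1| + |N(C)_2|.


The 2-skeleton of the nerve N(C) consists of simplices in dimensions 0, 1, 2:
  |N(C)_0| = 5 (objects)
  |N(C)_1| = 10 (morphisms)
  |N(C)_2| = 17 (composable pairs)
Total = 5 + 10 + 17 = 32

32


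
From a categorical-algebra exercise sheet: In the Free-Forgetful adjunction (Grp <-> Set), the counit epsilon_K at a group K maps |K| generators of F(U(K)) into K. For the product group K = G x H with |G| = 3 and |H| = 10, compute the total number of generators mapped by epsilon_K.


The counit epsilon_K: F(U(K)) -> K of the Free-Forgetful adjunction
maps |K| generators of F(U(K)) into K. For K = G x H (the product group),
|G x H| = |G| * |H|.
Total generators mapped = 3 * 10 = 30.

30


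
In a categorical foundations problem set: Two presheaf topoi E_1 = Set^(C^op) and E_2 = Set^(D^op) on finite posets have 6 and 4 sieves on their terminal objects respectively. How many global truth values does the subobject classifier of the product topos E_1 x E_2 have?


In a product of presheaf topoi E_1 x E_2, the subobject classifier
is Omega = Omega_1 x Omega_2 (componentwise), so
|Omega(top)| = |Omega_1(top_1)| * |Omega_2(top_2)|.
= 6 * 4 = 24.

24


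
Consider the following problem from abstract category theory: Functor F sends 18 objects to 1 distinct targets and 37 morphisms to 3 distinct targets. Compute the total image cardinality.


The image of F consists of distinct objects and distinct morphisms.
|Im(F)| on objects = 1
|Im(F)| on morphisms = 3
Total image cardinality = 1 + 3 = 4

4


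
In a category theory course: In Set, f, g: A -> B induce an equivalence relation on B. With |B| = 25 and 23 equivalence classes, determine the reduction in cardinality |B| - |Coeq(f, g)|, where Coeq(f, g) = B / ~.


The coequalizer Coeq(f, g) = B / ~ has one element per equivalence class.
|B| = 25, |Coeq(f, g)| = 23.
|B| - |Coeq(f, g)| = 25 - 23 = 2.

2


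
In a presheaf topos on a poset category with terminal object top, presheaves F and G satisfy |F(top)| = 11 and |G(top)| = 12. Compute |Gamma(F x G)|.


Global sections of a presheaf on a poset with terminal top satisfy
Gamma(H) ~ H(top). Presheaves admit pointwise products, so
(F x G)(top) = F(top) x G(top) (Cartesian product).
|Gamma(F x G)| = |F(top)| * |G(top)| = 11 * 12 = 132.

132


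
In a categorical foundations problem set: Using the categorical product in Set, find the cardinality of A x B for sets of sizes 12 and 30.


In Set, the product A x B is the Cartesian product.
By the universal property, |A x B| = |A| * |B|.
|A x B| = 12 * 30 = 360

360


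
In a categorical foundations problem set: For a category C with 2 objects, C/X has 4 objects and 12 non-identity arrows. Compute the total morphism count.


In the slice category C/X, objects are morphisms to X.
Identity morphisms: 4 (one per object of C/X).
Non-identity morphisms: 12.
Total = 4 + 12 = 16

16


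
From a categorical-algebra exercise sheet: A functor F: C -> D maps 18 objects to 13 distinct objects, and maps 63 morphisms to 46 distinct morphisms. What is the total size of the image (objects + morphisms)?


The image of F consists of distinct objects and distinct morphisms.
|Im(F)| on objects = 13
|Im(F)| on morphisms = 46
Total image cardinality = 13 + 46 = 59

59


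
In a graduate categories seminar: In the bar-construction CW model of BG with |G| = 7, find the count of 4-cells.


In the bar-construction CW model of BG, the n-cells are indexed by
n-tuples [g_1|...|g_n] of non-identity elements of G (degenerate
simplices with some g_i = e do not contribute cells), so there are
(|G| - 1)^n n-cells.
For dim = 4 with |G| = 7:
cells = (7 - 1)^4 = 6^4 = 1296

1296


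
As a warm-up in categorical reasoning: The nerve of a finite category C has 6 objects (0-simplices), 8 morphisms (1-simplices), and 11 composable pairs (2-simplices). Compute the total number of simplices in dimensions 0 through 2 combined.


The 2-skeleton of the nerve N(C) consists of simplices in dimensions 0, 1, 2:
  |N(C)_0| = 6 (objects)
  |N(C)_1| = 8 (morphisms)
  |N(C)_2| = 11 (composable pairs)
Total = 6 + 8 + 11 = 25

25


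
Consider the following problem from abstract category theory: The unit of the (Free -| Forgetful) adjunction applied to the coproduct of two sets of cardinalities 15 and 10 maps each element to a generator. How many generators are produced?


The unit eta_X: X -> U(F(X)) of the Free-Forgetful adjunction
maps each element of X to a generator of F(X). For X = S + T (disjoint
union in Set), |S + T| = |S| + |T|.
Total mappings = 15 + 10 = 25.

25


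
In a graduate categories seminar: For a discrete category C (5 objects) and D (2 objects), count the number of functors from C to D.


A functor from a discrete category C to D is determined by
where each object maps. Each of the 5 objects of C can map
to any of the 2 objects of D independently.
Number of functors = 2^5 = 32

32


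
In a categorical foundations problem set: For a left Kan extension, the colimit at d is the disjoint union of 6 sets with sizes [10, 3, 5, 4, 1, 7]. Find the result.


Pointwise, the left Kan extension (Lan_F H)(d) is the colimit, indexed
by the comma category (F downarrow d), of H composed with the
projection (F downarrow d) -> C. Here that colimit is given
as a coproduct (disjoint union) of sets, so its cardinality is the
sum of the sizes of the summands.
Coproduct of sets with sizes: 10 + 3 + 5 + 4 + 1 + 7
= 30

30


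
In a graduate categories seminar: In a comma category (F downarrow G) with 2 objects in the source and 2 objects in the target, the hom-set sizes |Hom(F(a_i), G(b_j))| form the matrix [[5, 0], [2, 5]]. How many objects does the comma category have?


Objects of (F downarrow G) are triples (a, b, h: F(a)->G(b)).
The count equals the sum of all entries in the hom-matrix.
sum(row 0) = 5
sum(row 1) = 7
Grand total = 12

12


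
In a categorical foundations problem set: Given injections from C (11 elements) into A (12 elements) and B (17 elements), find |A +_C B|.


The pushout A +_C B identifies the images of C in A and B.
|A +_C B| = |A| + |B| - |C| (for injections).
= 12 + 17 - 11 = 18

18


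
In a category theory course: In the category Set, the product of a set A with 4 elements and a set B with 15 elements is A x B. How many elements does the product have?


In Set, the product A x B is the Cartesian product.
By the universal property, |A x B| = |A| * |B|.
|A x B| = 4 * 15 = 60

60


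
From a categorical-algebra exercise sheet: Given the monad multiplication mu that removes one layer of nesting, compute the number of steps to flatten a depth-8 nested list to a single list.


Each application of mu: T^2 -> T removes one layer of nesting.
Starting at depth 8 (i.e., T^8(X)), we need to reach T(X).
Number of mu applications = 8 - 1 = 7

7


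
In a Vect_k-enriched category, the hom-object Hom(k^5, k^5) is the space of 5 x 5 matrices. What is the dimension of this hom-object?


In Vect-enriched categories, Hom(k^n, k^m) is the space of m x n matrices.
dim(Hom(k^5, k^5)) = 5 * 5 = 25

25


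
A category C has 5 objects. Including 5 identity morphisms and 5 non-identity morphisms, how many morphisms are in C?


Each object has an identity morphism, giving 5 identities.
Adding the 5 non-identity morphisms:
Total = 5 + 5 = 10

10
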